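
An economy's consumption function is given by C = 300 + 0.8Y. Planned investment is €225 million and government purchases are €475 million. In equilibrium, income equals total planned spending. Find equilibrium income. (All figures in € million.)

Y = C + I + G = 300 + 0.8Y + 225 + 475
Y − 0.8Y = 1000
0.2Y = 1000, so Y = 1000/0.2 = 5000

Y = 5000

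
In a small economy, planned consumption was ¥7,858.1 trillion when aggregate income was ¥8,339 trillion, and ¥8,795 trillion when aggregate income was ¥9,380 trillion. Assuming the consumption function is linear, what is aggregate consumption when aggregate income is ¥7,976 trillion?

MPC = (8795 − 7858.1)/(9380 − 8339) = 936.9/1041 = 0.9
a = 7858.1 − 0.9(8339) = 7858.1 − 7505.1 = 353
C = 353 + 0.9(7976) = 353 + 7178.4 = 7531.4

C = 7531.4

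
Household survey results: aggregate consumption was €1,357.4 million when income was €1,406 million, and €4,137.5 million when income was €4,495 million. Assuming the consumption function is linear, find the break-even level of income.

Y = 920

MPC = (4137.5 − 1357.4)/(4495 − 1406) = 2780.1/3089 = 0.9
a = 1357.4 − 0.9(1406) = 1357.4 − 1265.4 = 92
Break-even: Y = a/(1−MPC) = 92/0.1 = 920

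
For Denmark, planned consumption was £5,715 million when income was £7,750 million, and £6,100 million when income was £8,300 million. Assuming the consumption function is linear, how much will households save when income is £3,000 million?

S = 610

MPC = (6100 − 5715)/(8300 − 7750) = 385/550 = 0.7
a = 5715 − 0.7(7750) = 5715 − 5425 = 290
C = 290 + 0.7(3000) = 2390
S = 3000 − 2390 = 610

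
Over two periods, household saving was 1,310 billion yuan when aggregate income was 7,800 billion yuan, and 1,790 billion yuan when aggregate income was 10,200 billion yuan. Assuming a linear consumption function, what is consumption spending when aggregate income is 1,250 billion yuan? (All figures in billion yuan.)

MPS = ΔS/ΔY = (1790 − 1310)/(10200 − 7800) = 480/2400 = 0.2
MPC = 1 − MPS = 0.8
Autonomous saving = 1310 − 0.2(7800) = -250, so a = 250
C = 250 + 0.8(1250) = 250 + 1000 = 1250

C = 1250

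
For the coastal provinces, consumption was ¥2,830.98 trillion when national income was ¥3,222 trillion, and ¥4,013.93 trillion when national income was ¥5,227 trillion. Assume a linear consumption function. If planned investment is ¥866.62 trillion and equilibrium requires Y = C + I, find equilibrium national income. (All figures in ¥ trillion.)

MPC = (4013.93 − 2830.98)/(5227 − 3222) = 1182.95/2005 = 0.59
a = 2830.98 − 0.59(3222) = 930
Equilibrium: Y = 930 + 0.59Y + 866.62
0.41Y = 1796.62, so Y = 1796.62/0.41 = 4382

Y = 4382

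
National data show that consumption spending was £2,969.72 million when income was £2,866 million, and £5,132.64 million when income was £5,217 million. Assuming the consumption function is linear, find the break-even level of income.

MPC = (5132.64 − 2969.72)/(5217 − 2866) = 2162.92/2351 = 0.92
a = 2969.72 − 0.92(2866) = 2969.72 − 2636.72 = 333
Break-even: Y = a/(1−MPC) = 333/0.08 = 4162.5

Y = 4162.5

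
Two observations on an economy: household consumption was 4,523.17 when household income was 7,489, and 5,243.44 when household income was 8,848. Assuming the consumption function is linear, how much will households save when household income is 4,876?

S = 1737.72

MPC = (5243.44 − 4523.17)/(8848 − 7489) = 720.27/1359 = 0.53
a = 4523.17 − 0.53(7489) = 4523.17 − 3969.17 = 554
C = 554 + 0.53(4876) = 3138.28
S = 4876 − 3138.28 = 1737.72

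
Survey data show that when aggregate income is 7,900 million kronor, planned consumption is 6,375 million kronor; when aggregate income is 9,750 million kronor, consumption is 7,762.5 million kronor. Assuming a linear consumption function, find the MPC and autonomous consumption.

MPC = 0.75; a = 450

MPC = ΔC/ΔY = (7762.5 − 6375)/(9750 − 7900) = 1387.5/1850 = 0.75
a = C − MPC·Y = 6375 − 0.75(7900) = 6375 − 5925 = 450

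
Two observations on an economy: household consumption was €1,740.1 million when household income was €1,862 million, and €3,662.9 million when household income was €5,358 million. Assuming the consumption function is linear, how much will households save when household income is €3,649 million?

MPC = (3662.9 − 1740.1)/(5358 − 1862) = 1922.8/3496 = 0.55
a = 1740.1 − 0.55(1862) = 1740.1 − 1024.1 = 716
C = 716 + 0.55(3649) = 2722.95
S = 3649 − 2722.95 = 926.05

S = 926.05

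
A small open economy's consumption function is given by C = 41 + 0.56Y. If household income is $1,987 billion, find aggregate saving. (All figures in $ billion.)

S = 833.28

C = 41 + 0.56(1987) = 41 + 1112.72 = 1153.72
S = Y − C = 1987 − 1153.72 = 833.28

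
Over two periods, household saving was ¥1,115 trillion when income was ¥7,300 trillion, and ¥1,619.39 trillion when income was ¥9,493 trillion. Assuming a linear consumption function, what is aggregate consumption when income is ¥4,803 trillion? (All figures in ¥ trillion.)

MPS = ΔS/ΔY = (1619.39 − 1115)/(9493 − 7300) = 504.39/2193 = 0.23
MPC = 1 − MPS = 0.77
Autonomous saving = 1115 − 0.23(7300) = -564, so a = 564
C = 564 + 0.77(4803) = 564 + 3698.31 = 4262.31

C = 4262.31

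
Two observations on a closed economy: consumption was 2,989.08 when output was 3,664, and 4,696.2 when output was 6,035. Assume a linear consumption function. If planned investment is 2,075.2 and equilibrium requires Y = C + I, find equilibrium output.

MPC = (4696.2 − 2989.08)/(6035 − 3664) = 1707.12/2371 = 0.72
a = 2989.08 − 0.72(3664) = 351
Equilibrium: Y = 351 + 0.72Y + 2075.2
0.28Y = 2426.2, so Y = 2426.2/0.28 = 8665

Y = 8665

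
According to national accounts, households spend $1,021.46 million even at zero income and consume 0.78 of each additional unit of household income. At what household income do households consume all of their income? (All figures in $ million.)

Y = 4643

At break-even, C = Y: 1021.46 + 0.78Y = Y
0.22Y = 1021.46, so Y = 1021.46/0.22 = 4643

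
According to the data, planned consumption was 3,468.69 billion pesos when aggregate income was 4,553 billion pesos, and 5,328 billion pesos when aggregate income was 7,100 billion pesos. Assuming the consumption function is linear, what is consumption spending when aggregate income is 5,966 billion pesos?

C = 4500.18

MPC = (5328 − 3468.69)/(7100 − 4553) = 1859.31/2547 = 0.73
a = 3468.69 − 0.73(4553) = 3468.69 − 3323.69 = 145
C = 145 + 0.73(5966) = 145 + 4355.18 = 4500.18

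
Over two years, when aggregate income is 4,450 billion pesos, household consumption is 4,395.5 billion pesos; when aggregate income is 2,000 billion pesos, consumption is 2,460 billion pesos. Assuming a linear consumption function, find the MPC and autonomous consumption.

MPC = 0.79; a = 880

MPC = ΔC/ΔY = (4395.5 − 2460)/(4450 − 2000) = 1935.5/2450 = 0.79
a = C − MPC·Y = 2460 − 0.79(2000) = 2460 − 1580 = 880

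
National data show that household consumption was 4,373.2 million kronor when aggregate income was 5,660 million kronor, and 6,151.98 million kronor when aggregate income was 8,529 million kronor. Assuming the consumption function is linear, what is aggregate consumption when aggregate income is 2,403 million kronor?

C = 2353.86

MPC = (6151.98 − 4373.2)/(8529 − 5660) = 1778.78/2869 = 0.62
a = 4373.2 − 0.62(5660) = 4373.2 − 3509.2 = 864
C = 864 + 0.62(2403) = 864 + 1489.86 = 2353.86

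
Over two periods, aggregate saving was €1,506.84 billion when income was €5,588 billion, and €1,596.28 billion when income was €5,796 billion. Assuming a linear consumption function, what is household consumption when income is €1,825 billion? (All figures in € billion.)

C = 1936.25

MPS = ΔS/ΔY = (1596.28 − 1506.84)/(5796 − 5588) = 89.44/208 = 0.43
MPC = 1 − MPS = 0.57
Autonomous saving = 1506.84 − 0.43(5588) = -896, so a = 896
C = 896 + 0.57(1825) = 896 + 1040.25 = 1936.25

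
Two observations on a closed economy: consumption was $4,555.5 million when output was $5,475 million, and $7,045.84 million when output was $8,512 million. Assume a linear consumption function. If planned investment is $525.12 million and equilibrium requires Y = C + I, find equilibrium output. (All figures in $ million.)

Y = 3284

MPC = (7045.84 − 4555.5)/(8512 − 5475) = 2490.34/3037 = 0.82
a = 4555.5 − 0.82(5475) = 66
Equilibrium: Y = 66 + 0.82Y + 525.12
0.18Y = 591.12, so Y = 591.12/0.18 = 3284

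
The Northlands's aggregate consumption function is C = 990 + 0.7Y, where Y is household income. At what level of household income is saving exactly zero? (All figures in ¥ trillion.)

At break-even, C = Y: 990 + 0.7Y = Y
0.3Y = 990, so Y = 990/0.3 = 3300

Y = 3300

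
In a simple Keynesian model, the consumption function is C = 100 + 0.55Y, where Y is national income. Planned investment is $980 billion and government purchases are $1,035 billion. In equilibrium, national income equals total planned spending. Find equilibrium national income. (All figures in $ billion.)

Y = 4700

Y = C + I + G = 100 + 0.55Y + 980 + 1035
Y − 0.55Y = 2115
0.45Y = 2115, so Y = 2115/0.45 = 4700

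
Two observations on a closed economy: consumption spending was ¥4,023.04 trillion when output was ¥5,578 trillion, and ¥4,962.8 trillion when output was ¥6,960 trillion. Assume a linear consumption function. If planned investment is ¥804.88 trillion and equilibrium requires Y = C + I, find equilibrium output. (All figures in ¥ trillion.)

MPC = (4962.8 − 4023.04)/(6960 − 5578) = 939.76/1382 = 0.68
a = 4023.04 − 0.68(5578) = 230
Equilibrium: Y = 230 + 0.68Y + 804.88
0.32Y = 1034.88, so Y = 1034.88/0.32 = 3234

Y = 3234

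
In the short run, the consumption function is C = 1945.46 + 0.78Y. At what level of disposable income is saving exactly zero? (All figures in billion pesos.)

Y = 8843

At break-even, C = Y: 1945.46 + 0.78Y = Y
0.22Y = 1945.46, so Y = 1945.46/0.22 = 8843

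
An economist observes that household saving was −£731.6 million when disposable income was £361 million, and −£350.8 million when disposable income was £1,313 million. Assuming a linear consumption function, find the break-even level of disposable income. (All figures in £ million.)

MPS = ΔS/ΔY = (-350.8 − (-731.6))/(1313 − 361) = 380.8/952 = 0.4
MPC = 1 − MPS = 0.6
From S(361) = -731.6: −a + 0.4(361) = -731.6, so a = 144.4 − (-731.6) = 876
Break-even (S = 0): Y = a/MPS = 876/0.4 = 2190

Y = 2190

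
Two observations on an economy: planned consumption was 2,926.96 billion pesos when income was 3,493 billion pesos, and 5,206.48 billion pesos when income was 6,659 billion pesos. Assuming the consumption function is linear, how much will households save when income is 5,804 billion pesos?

MPC = (5206.48 − 2926.96)/(6659 − 3493) = 2279.52/3166 = 0.72
a = 2926.96 − 0.72(3493) = 2926.96 − 2514.96 = 412
C = 412 + 0.72(5804) = 4590.88
S = 5804 − 4590.88 = 1213.12

S = 1213.12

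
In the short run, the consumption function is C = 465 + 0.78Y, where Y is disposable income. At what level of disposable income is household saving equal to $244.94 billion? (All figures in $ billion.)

Y = 3227

S = Y − C = -465 + 0.22Y
-465 + 0.22Y = 244.94, so 0.22Y = 709.94 and Y = 3227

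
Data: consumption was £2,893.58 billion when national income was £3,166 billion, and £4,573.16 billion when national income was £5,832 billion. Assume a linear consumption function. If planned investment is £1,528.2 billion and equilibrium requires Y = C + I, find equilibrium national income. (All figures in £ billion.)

MPC = (4573.16 − 2893.58)/(5832 − 3166) = 1679.58/2666 = 0.63
a = 2893.58 − 0.63(3166) = 899
Equilibrium: Y = 899 + 0.63Y + 1528.2
0.37Y = 2427.2, so Y = 2427.2/0.37 = 6560

Y = 6560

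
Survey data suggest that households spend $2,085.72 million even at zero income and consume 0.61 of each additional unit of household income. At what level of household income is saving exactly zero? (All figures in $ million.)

At break-even, C = Y: 2085.72 + 0.61Y = Y
0.39Y = 2085.72, so Y = 2085.72/0.39 = 5348

Y = 5348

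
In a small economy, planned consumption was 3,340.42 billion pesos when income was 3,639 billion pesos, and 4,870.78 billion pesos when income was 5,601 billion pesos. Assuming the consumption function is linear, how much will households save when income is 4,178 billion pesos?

S = 417.16

MPC = (4870.78 − 3340.42)/(5601 − 3639) = 1530.36/1962 = 0.78
a = 3340.42 − 0.78(3639) = 3340.42 − 2838.42 = 502
C = 502 + 0.78(4178) = 3760.84
S = 4178 − 3760.84 = 417.16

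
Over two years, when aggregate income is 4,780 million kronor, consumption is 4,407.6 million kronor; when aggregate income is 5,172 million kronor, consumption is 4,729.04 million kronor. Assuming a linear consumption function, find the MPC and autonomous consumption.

MPC = ΔC/ΔY = (4729.04 − 4407.6)/(5172 − 4780) = 321.44/392 = 0.82
a = C − MPC·Y = 4407.6 − 0.82(4780) = 4407.6 − 3919.6 = 488

MPC = 0.82; a = 488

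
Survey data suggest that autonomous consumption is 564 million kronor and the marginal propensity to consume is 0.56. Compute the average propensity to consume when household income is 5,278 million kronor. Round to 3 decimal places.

APC = 0.667

C = 564 + 0.56(5278) = 3519.68
APC = C/Y = 3519.68/5278 = 0.667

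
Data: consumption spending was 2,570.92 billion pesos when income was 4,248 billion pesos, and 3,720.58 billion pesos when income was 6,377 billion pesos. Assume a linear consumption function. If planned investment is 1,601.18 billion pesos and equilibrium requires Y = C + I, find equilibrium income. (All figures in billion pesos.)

MPC = (3720.58 − 2570.92)/(6377 − 4248) = 1149.66/2129 = 0.54
a = 2570.92 − 0.54(4248) = 277
Equilibrium: Y = 277 + 0.54Y + 1601.18
0.46Y = 1878.18, so Y = 1878.18/0.46 = 4083

Y = 4083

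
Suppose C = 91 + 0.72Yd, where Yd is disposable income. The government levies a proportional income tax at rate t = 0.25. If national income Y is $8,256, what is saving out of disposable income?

Yd = (1 − 0.25)(8256) = 0.75(8256) = 6192
C = 91 + 0.72(6192) = 91 + 4458.24 = 4549.24
S = Yd − C = 6192 − 4549.24 = 1642.76

S = 1642.76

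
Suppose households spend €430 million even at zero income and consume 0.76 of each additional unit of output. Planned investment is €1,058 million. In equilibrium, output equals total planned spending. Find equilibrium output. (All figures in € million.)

Y = 6200

Y = C + I = 430 + 0.76Y + 1058
Y − 0.76Y = 1488
0.24Y = 1488, so Y = 1488/0.24 = 6200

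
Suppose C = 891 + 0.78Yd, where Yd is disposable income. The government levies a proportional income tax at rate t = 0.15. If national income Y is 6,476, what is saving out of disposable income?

S = 320.012

Yd = (1 − 0.15)(6476) = 0.85(6476) = 5504.6
C = 891 + 0.78(5504.6) = 891 + 4293.588 = 5184.588
S = Yd − C = 5504.6 − 5184.588 = 320.012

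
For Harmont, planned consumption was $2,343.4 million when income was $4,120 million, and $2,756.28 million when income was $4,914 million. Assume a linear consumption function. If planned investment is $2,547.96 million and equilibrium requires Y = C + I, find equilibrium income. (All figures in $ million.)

MPC = (2756.28 − 2343.4)/(4914 − 4120) = 412.88/794 = 0.52
a = 2343.4 − 0.52(4120) = 201
Equilibrium: Y = 201 + 0.52Y + 2547.96
0.48Y = 2748.96, so Y = 2748.96/0.48 = 5727

Y = 5727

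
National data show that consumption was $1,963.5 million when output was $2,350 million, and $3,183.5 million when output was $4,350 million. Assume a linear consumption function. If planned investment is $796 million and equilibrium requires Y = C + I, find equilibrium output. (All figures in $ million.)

MPC = (3183.5 − 1963.5)/(4350 − 2350) = 1220/2000 = 0.61
a = 1963.5 − 0.61(2350) = 530
Equilibrium: Y = 530 + 0.61Y + 796
0.39Y = 1326, so Y = 1326/0.39 = 3400

Y = 3400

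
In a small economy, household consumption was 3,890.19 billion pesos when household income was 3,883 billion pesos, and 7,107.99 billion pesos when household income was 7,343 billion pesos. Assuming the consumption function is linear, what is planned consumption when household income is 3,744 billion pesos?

C = 3760.92

MPC = (7107.99 − 3890.19)/(7343 − 3883) = 3217.8/3460 = 0.93
a = 3890.19 − 0.93(3883) = 3890.19 − 3611.19 = 279
C = 279 + 0.93(3744) = 279 + 3481.92 = 3760.92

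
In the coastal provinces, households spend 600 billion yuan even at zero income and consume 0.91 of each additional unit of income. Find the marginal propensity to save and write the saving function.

MPS = 1 − MPC = 1 − 0.91 = 0.09
S = Y − C = -600 + 0.09Y

MPS = 0.09; S = -600 + 0.09Y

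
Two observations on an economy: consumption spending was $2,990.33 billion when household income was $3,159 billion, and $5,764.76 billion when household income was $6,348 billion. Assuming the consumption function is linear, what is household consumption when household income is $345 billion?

MPC = (5764.76 − 2990.33)/(6348 − 3159) = 2774.43/3189 = 0.87
a = 2990.33 − 0.87(3159) = 2990.33 − 2748.33 = 242
C = 242 + 0.87(345) = 242 + 300.15 = 542.15

C = 542.15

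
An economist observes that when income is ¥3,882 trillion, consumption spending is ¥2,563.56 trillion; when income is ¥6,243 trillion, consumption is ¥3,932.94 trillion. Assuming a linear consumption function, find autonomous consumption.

a = 312

MPC = ΔC/ΔY = (3932.94 − 2563.56)/(6243 − 3882) = 1369.38/2361 = 0.58
a = C − MPC·Y = 2563.56 − 0.58(3882) = 2563.56 − 2251.56 = 312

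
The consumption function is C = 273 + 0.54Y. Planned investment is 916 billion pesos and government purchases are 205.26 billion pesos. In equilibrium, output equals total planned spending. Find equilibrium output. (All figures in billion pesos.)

Y = 3031

Y = C + I + G = 273 + 0.54Y + 916 + 205.26
Y − 0.54Y = 1394.26
0.46Y = 1394.26, so Y = 1394.26/0.46 = 3031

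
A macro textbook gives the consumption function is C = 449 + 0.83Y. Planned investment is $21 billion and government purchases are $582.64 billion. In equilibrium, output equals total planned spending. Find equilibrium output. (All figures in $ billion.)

Y = 6192

Y = C + I + G = 449 + 0.83Y + 21 + 582.64
Y − 0.83Y = 1052.64
0.17Y = 1052.64, so Y = 1052.64/0.17 = 6192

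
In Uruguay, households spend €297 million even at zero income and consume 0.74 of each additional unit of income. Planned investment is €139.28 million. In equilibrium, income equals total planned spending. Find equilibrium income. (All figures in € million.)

Y = 1678

Y = C + I = 297 + 0.74Y + 139.28
Y − 0.74Y = 436.28
0.26Y = 436.28, so Y = 436.28/0.26 = 1678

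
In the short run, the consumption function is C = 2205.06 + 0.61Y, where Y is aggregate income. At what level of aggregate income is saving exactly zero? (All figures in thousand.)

Y = 5654

At break-even, C = Y: 2205.06 + 0.61Y = Y
0.39Y = 2205.06, so Y = 2205.06/0.39 = 5654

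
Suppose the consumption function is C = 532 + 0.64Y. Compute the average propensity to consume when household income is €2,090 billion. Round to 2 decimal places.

C = 532 + 0.64(2090) = 1869.6
APC = C/Y = 1869.6/2090 = 0.89

APC = 0.89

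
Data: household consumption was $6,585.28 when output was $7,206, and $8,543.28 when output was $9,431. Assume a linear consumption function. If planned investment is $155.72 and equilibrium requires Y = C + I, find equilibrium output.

Y = 3331

MPC = (8543.28 − 6585.28)/(9431 − 7206) = 1958/2225 = 0.88
a = 6585.28 − 0.88(7206) = 244
Equilibrium: Y = 244 + 0.88Y + 155.72
0.12Y = 399.72, so Y = 399.72/0.12 = 3331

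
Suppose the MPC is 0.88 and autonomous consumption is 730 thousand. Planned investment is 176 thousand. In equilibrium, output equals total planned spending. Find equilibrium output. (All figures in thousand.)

Y = 7550

Y = C + I = 730 + 0.88Y + 176
Y − 0.88Y = 906
0.12Y = 906, so Y = 906/0.12 = 7550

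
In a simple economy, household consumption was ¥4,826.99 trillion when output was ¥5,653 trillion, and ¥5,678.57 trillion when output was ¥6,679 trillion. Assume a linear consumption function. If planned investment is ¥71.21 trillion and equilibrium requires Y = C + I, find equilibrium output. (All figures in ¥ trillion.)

MPC = (5678.57 − 4826.99)/(6679 − 5653) = 851.58/1026 = 0.83
a = 4826.99 − 0.83(5653) = 135
Equilibrium: Y = 135 + 0.83Y + 71.21
0.17Y = 206.21, so Y = 206.21/0.17 = 1213

Y = 1213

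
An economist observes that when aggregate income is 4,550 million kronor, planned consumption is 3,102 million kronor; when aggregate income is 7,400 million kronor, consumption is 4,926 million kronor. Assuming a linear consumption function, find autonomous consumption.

MPC = ΔC/ΔY = (4926 − 3102)/(7400 − 4550) = 1824/2850 = 0.64
a = C − MPC·Y = 3102 − 0.64(4550) = 3102 − 2912 = 190

a = 190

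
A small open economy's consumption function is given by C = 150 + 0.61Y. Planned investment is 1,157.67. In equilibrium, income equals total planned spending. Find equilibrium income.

Y = 3353

Y = C + I = 150 + 0.61Y + 1157.67
Y − 0.61Y = 1307.67
0.39Y = 1307.67, so Y = 1307.67/0.39 = 3353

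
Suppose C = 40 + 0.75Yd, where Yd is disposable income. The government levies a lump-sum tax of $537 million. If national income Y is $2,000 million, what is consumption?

Yd = Y − T = 2000 − 537 = 1463
C = 40 + 0.75(1463) = 40 + 1097.25 = 1137.25

C = 1137.25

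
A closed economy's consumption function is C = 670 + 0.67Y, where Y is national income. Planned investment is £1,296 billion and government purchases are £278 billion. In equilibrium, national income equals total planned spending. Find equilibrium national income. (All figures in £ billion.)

Y = 6800

Y = C + I + G = 670 + 0.67Y + 1296 + 278
Y − 0.67Y = 2244
0.33Y = 2244, so Y = 2244/0.33 = 6800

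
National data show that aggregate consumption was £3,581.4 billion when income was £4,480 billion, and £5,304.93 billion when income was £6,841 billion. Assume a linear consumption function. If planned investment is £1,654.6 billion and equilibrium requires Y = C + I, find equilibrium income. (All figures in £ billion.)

Y = 7280

MPC = (5304.93 − 3581.4)/(6841 − 4480) = 1723.53/2361 = 0.73
a = 3581.4 − 0.73(4480) = 311
Equilibrium: Y = 311 + 0.73Y + 1654.6
0.27Y = 1965.6, so Y = 1965.6/0.27 = 7280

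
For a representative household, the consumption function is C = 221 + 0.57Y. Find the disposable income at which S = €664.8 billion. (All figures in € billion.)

S = Y − C = -221 + 0.43Y
-221 + 0.43Y = 664.8, so 0.43Y = 885.8 and Y = 2060

Y = 2060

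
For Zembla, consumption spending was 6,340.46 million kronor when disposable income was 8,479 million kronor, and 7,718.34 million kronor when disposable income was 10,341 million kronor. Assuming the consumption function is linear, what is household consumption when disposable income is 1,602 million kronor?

MPC = (7718.34 − 6340.46)/(10341 − 8479) = 1377.88/1862 = 0.74
a = 6340.46 − 0.74(8479) = 6340.46 − 6274.46 = 66
C = 66 + 0.74(1602) = 66 + 1185.48 = 1251.48

C = 1251.48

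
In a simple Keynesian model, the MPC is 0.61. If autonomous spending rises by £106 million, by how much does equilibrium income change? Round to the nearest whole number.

ΔY ≈ 272

The multiplier is 1/(1 − MPC) = 1/0.39.
ΔY = 106/0.39 = 271.79 ≈ 272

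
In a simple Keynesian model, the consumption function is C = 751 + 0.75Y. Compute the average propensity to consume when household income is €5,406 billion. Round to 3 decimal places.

APC = 0.889

C = 751 + 0.75(5406) = 4805.5
APC = C/Y = 4805.5/5406 = 0.889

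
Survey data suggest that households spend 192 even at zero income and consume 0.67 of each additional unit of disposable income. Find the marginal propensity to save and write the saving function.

MPS = 1 − MPC = 1 − 0.67 = 0.33
S = Y − C = -192 + 0.33Y

MPS = 0.33; S = -192 + 0.33Y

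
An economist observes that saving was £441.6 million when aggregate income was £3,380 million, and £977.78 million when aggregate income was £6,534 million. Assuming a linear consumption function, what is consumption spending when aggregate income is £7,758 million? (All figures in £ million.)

MPS = ΔS/ΔY = (977.78 − 441.6)/(6534 − 3380) = 536.18/3154 = 0.17
MPC = 1 − MPS = 0.83
Autonomous saving = 441.6 − 0.17(3380) = -133, so a = 133
C = 133 + 0.83(7758) = 133 + 6439.14 = 6572.14

C = 6572.14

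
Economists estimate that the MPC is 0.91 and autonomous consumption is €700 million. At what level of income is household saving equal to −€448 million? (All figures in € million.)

Y = 2800

S = Y − C = -700 + 0.09Y
-700 + 0.09Y = -448, so 0.09Y = 252 and Y = 2800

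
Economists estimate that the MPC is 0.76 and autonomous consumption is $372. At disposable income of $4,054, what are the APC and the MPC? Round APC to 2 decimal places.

APC = 0.85; MPC = 0.76

MPC = 0.76 (the slope of the consumption function)
C = 372 + 0.76(4054) = 3453.04, so APC = 3453.04/4054 = 0.85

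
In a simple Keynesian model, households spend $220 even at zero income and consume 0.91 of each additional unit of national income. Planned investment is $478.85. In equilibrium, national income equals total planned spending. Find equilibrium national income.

Y = C + I = 220 + 0.91Y + 478.85
Y − 0.91Y = 698.85
0.09Y = 698.85, so Y = 698.85/0.09 = 7765

Y = 7765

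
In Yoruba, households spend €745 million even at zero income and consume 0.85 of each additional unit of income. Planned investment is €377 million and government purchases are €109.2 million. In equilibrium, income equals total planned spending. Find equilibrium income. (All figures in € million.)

Y = 8208

Y = C + I + G = 745 + 0.85Y + 377 + 109.2
Y − 0.85Y = 1231.2
0.15Y = 1231.2, so Y = 1231.2/0.15 = 8208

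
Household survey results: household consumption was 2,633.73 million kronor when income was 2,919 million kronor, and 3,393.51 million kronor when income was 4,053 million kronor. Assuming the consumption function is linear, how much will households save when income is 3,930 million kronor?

MPC = (3393.51 − 2633.73)/(4053 − 2919) = 759.78/1134 = 0.67
a = 2633.73 − 0.67(2919) = 2633.73 − 1955.73 = 678
C = 678 + 0.67(3930) = 3311.1
S = 3930 − 3311.1 = 618.9

S = 618.9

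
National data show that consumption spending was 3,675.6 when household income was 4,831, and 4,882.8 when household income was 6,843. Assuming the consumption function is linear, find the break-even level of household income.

Y = 1942.5

MPC = (4882.8 − 3675.6)/(6843 − 4831) = 1207.2/2012 = 0.6
a = 3675.6 − 0.6(4831) = 3675.6 − 2898.6 = 777
Break-even: Y = a/(1−MPC) = 777/0.4 = 1942.5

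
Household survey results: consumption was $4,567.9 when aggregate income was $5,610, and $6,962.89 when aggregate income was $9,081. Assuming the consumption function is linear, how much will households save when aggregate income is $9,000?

S = 2093

MPC = (6962.89 − 4567.9)/(9081 − 5610) = 2394.99/3471 = 0.69
a = 4567.9 − 0.69(5610) = 4567.9 − 3870.9 = 697
C = 697 + 0.69(9000) = 6907
S = 9000 − 6907 = 2093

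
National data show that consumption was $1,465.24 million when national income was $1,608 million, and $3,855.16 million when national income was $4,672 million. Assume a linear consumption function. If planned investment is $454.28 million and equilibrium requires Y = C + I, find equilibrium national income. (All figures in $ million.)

MPC = (3855.16 − 1465.24)/(4672 − 1608) = 2389.92/3064 = 0.78
a = 1465.24 − 0.78(1608) = 211
Equilibrium: Y = 211 + 0.78Y + 454.28
0.22Y = 665.28, so Y = 665.28/0.22 = 3024

Y = 3024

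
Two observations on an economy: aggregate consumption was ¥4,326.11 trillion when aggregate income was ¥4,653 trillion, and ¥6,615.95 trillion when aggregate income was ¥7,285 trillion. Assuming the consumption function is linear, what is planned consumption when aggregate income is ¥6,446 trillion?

C = 5886.02

MPC = (6615.95 − 4326.11)/(7285 − 4653) = 2289.84/2632 = 0.87
a = 4326.11 − 0.87(4653) = 4326.11 − 4048.11 = 278
C = 278 + 0.87(6446) = 278 + 5608.02 = 5886.02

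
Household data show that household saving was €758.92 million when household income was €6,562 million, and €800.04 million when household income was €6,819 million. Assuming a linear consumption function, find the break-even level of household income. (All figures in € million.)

Y = 1818.75

MPS = ΔS/ΔY = (800.04 − 758.92)/(6819 − 6562) = 41.12/257 = 0.16
MPC = 1 − MPS = 0.84
From S(6562) = 758.92: −a + 0.16(6562) = 758.92, so a = 1049.92 − 758.92 = 291
Break-even (S = 0): Y = a/MPS = 291/0.16 = 1818.75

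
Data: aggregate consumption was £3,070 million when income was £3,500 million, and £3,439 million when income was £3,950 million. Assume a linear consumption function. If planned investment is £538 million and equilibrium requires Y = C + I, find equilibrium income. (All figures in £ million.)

MPC = (3439 − 3070)/(3950 − 3500) = 369/450 = 0.82
a = 3070 − 0.82(3500) = 200
Equilibrium: Y = 200 + 0.82Y + 538
0.18Y = 738, so Y = 738/0.18 = 4100

Y = 4100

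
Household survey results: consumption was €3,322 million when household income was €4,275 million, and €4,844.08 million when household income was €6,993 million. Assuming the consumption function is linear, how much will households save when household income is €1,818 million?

S = -128.08

MPC = (4844.08 − 3322)/(6993 − 4275) = 1522.08/2718 = 0.56
a = 3322 − 0.56(4275) = 3322 − 2394 = 928
C = 928 + 0.56(1818) = 1946.08
S = 1818 − 1946.08 = -128.08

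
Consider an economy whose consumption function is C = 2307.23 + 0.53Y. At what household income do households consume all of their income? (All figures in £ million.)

Y = 4909

At break-even, C = Y: 2307.23 + 0.53Y = Y
0.47Y = 2307.23, so Y = 2307.23/0.47 = 4909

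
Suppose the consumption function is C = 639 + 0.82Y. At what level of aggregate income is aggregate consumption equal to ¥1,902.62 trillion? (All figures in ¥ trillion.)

Y = 1541

639 + 0.82Y = 1902.62
0.82Y = 1263.62, so Y = 1263.62/0.82 = 1541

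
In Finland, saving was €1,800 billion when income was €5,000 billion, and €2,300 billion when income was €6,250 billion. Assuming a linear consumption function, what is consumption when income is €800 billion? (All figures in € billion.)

C = 680

MPS = ΔS/ΔY = (2300 − 1800)/(6250 − 5000) = 500/1250 = 0.4
MPC = 1 − MPS = 0.6
Autonomous saving = 1800 − 0.4(5000) = -200, so a = 200
C = 200 + 0.6(800) = 200 + 480 = 680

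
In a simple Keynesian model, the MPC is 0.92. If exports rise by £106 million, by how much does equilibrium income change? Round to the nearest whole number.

ΔY ≈ 1325

The multiplier is 1/(1 − MPC) = 1/0.08.
ΔY = 106/0.08 = 1325.00 ≈ 1325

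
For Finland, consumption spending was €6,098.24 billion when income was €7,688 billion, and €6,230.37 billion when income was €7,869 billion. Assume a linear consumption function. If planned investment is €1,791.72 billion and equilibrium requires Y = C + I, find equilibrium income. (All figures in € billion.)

Y = 8436

MPC = (6230.37 − 6098.24)/(7869 − 7688) = 132.13/181 = 0.73
a = 6098.24 − 0.73(7688) = 486
Equilibrium: Y = 486 + 0.73Y + 1791.72
0.27Y = 2277.72, so Y = 2277.72/0.27 = 8436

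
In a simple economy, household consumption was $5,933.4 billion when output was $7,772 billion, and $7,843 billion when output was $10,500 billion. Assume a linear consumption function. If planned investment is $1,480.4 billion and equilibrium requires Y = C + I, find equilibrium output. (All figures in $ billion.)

MPC = (7843 − 5933.4)/(10500 − 7772) = 1909.6/2728 = 0.7
a = 5933.4 − 0.7(7772) = 493
Equilibrium: Y = 493 + 0.7Y + 1480.4
0.3Y = 1973.4, so Y = 1973.4/0.3 = 6578

Y = 6578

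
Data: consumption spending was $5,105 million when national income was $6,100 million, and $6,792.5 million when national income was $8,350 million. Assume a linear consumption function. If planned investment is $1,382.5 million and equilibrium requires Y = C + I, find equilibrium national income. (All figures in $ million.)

Y = 7650

MPC = (6792.5 − 5105)/(8350 − 6100) = 1687.5/2250 = 0.75
a = 5105 − 0.75(6100) = 530
Equilibrium: Y = 530 + 0.75Y + 1382.5
0.25Y = 1912.5, so Y = 1912.5/0.25 = 7650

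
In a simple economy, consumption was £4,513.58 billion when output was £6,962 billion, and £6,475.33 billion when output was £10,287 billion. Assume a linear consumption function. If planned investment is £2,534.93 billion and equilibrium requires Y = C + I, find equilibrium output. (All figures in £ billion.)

Y = 7173

MPC = (6475.33 − 4513.58)/(10287 − 6962) = 1961.75/3325 = 0.59
a = 4513.58 − 0.59(6962) = 406
Equilibrium: Y = 406 + 0.59Y + 2534.93
0.41Y = 2940.93, so Y = 2940.93/0.41 = 7173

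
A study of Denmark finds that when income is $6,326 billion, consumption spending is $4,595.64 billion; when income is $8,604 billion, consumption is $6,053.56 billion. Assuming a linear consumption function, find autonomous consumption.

MPC = ΔC/ΔY = (6053.56 − 4595.64)/(8604 − 6326) = 1457.92/2278 = 0.64
a = C − MPC·Y = 4595.64 − 0.64(6326) = 4595.64 − 4048.64 = 547

a = 547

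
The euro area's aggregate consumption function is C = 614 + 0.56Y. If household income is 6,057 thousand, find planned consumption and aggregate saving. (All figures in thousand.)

C = 4005.92; S = 2051.08

C = 614 + 0.56(6057) = 614 + 3391.92 = 4005.92
S = Y − C = 6057 − 4005.92 = 2051.08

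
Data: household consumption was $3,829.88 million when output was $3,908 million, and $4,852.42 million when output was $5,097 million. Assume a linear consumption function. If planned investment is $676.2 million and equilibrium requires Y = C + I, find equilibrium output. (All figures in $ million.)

MPC = (4852.42 − 3829.88)/(5097 − 3908) = 1022.54/1189 = 0.86
a = 3829.88 − 0.86(3908) = 469
Equilibrium: Y = 469 + 0.86Y + 676.2
0.14Y = 1145.2, so Y = 1145.2/0.14 = 8180

Y = 8180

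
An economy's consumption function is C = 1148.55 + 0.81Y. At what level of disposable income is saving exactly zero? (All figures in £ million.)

At break-even, C = Y: 1148.55 + 0.81Y = Y
0.19Y = 1148.55, so Y = 1148.55/0.19 = 6045

Y = 6045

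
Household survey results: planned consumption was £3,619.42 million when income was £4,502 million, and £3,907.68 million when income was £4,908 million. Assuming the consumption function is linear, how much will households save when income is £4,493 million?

MPC = (3907.68 − 3619.42)/(4908 − 4502) = 288.26/406 = 0.71
a = 3619.42 − 0.71(4502) = 3619.42 − 3196.42 = 423
C = 423 + 0.71(4493) = 3613.03
S = 4493 − 3613.03 = 879.97

S = 879.97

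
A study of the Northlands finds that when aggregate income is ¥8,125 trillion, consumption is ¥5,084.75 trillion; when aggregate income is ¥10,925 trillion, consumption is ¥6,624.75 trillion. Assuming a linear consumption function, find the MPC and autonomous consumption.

MPC = ΔC/ΔY = (6624.75 − 5084.75)/(10925 − 8125) = 1540/2800 = 0.55
a = C − MPC·Y = 5084.75 − 0.55(8125) = 5084.75 − 4468.75 = 616

MPC = 0.55; a = 616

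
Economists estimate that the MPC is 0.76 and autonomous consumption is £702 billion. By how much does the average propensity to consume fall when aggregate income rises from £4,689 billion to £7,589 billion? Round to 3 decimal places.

At Y = 4689: C = 702 + 0.76(4689) = 4265.64, APC = 4265.64/4689 = 0.9097
At Y = 7589: C = 6469.64, APC = 6469.64/7589 = 0.8525
Fall in APC = 0.9097 − 0.8525 = 0.0572 ≈ 0.057

ΔAPC = 0.057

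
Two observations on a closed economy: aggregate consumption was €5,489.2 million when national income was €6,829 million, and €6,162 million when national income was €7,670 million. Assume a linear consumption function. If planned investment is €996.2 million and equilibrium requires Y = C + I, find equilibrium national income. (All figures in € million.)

MPC = (6162 − 5489.2)/(7670 − 6829) = 672.8/841 = 0.8
a = 5489.2 − 0.8(6829) = 26
Equilibrium: Y = 26 + 0.8Y + 996.2
0.2Y = 1022.2, so Y = 1022.2/0.2 = 5111

Y = 5111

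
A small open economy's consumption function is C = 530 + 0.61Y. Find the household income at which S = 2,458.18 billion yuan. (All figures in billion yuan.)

Y = 7662

S = Y − C = -530 + 0.39Y
-530 + 0.39Y = 2458.18, so 0.39Y = 2988.18 and Y = 7662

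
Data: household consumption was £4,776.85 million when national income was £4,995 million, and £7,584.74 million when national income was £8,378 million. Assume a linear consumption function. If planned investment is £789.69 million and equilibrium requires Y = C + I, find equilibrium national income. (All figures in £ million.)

MPC = (7584.74 − 4776.85)/(8378 − 4995) = 2807.89/3383 = 0.83
a = 4776.85 − 0.83(4995) = 631
Equilibrium: Y = 631 + 0.83Y + 789.69
0.17Y = 1420.69, so Y = 1420.69/0.17 = 8357

Y = 8357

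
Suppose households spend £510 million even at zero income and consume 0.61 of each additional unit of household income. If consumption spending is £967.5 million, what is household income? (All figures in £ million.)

Y = 750

510 + 0.61Y = 967.5
0.61Y = 457.5, so Y = 457.5/0.61 = 750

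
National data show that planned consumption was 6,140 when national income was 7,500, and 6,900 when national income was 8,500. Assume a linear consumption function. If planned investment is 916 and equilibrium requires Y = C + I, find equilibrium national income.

Y = 5650

MPC = (6900 − 6140)/(8500 − 7500) = 760/1000 = 0.76
a = 6140 − 0.76(7500) = 440
Equilibrium: Y = 440 + 0.76Y + 916
0.24Y = 1356, so Y = 1356/0.24 = 5650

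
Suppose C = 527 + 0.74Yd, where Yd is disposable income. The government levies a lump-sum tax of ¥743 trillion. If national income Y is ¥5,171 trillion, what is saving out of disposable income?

Yd = Y − T = 5171 − 743 = 4428
C = 527 + 0.74(4428) = 527 + 3276.72 = 3803.72
S = Yd − C = 4428 − 3803.72 = 624.28

S = 624.28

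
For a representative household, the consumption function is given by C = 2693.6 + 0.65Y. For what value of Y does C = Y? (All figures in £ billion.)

At break-even, C = Y: 2693.6 + 0.65Y = Y
0.35Y = 2693.6, so Y = 2693.6/0.35 = 7696

Y = 7696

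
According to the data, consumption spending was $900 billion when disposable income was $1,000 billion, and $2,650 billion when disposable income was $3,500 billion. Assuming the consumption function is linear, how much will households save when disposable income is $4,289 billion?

S = 1086.7

MPC = (2650 − 900)/(3500 − 1000) = 1750/2500 = 0.7
a = 900 − 0.7(1000) = 900 − 700 = 200
C = 200 + 0.7(4289) = 3202.3
S = 4289 − 3202.3 = 1086.7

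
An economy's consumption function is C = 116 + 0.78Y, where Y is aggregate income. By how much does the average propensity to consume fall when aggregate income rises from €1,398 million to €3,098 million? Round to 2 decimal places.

At Y = 1398: C = 116 + 0.78(1398) = 1206.44, APC = 1206.44/1398 = 0.863
At Y = 3098: C = 2532.44, APC = 2532.44/3098 = 0.817
Fall in APC = 0.863 − 0.817 = 0.046 ≈ 0.05

ΔAPC = 0.05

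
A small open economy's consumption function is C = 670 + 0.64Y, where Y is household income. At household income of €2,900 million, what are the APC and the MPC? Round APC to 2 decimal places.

APC = 0.87; MPC = 0.64

MPC = 0.64 (the slope of the consumption function)
C = 670 + 0.64(2900) = 2526, so APC = 2526/2900 = 0.87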